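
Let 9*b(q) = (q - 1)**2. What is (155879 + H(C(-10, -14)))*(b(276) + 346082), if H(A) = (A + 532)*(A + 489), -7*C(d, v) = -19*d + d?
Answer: 61035673618469/441 ≈ 1.3840e+11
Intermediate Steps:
b(q) = (-1 + q)**2/9 (b(q) = (q - 1)**2/9 = (-1 + q)**2/9)
C(d, v) = 18*d/7 (C(d, v) = -(-19*d + d)/7 = -(-18)*d/7 = 18*d/7)
H(A) = (489 + A)*(532 + A) (H(A) = (532 + A)*(489 + A) = (489 + A)*(532 + A))
(155879 + H(C(-10, -14)))*(b(276) + 346082) = (155879 + (260148 + ((18/7)*(-10))**2 + 1021*((18/7)*(-10))))*((-1 + 276)**2/9 + 346082) = (155879 + (260148 + (-180/7)**2 + 1021*(-180/7)))*((1/9)*275**2 + 346082) = (155879 + (260148 + 32400/49 - 183780/7))*((1/9)*75625 + 346082) = (155879 + 11493192/49)*(75625/9 + 346082) = (19131263/49)*(3190363/9) = 61035673618469/441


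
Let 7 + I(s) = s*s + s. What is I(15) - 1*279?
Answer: -46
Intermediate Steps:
I(s) = -7 + s + s² (I(s) = -7 + (s*s + s) = -7 + (s² + s) = -7 + (s + s²) = -7 + s + s²)
I(15) - 1*279 = (-7 + 15 + 15²) - 1*279 = (-7 + 15 + 225) - 279 = 233 - 279 = -46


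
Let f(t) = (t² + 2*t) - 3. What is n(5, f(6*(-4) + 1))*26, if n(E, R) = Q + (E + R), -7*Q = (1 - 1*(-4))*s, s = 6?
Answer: 87490/7 ≈ 12499.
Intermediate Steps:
f(t) = -3 + t² + 2*t
Q = -30/7 (Q = -(1 - 1*(-4))*6/7 = -(1 + 4)*6/7 = -5*6/7 = -⅐*30 = -30/7 ≈ -4.2857)
n(E, R) = -30/7 + E + R (n(E, R) = -30/7 + (E + R) = -30/7 + E + R)
n(5, f(6*(-4) + 1))*26 = (-30/7 + 5 + (-3 + (6*(-4) + 1)² + 2*(6*(-4) + 1)))*26 = (-30/7 + 5 + (-3 + (-24 + 1)² + 2*(-24 + 1)))*26 = (-30/7 + 5 + (-3 + (-23)² + 2*(-23)))*26 = (-30/7 + 5 + (-3 + 529 - 46))*26 = (-30/7 + 5 + 480)*26 = (3365/7)*26 = 87490/7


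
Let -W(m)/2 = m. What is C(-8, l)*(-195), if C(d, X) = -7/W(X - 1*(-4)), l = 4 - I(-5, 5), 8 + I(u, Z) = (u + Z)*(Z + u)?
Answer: -1365/32 ≈ -42.656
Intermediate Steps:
I(u, Z) = -8 + (Z + u)² (I(u, Z) = -8 + (u + Z)*(Z + u) = -8 + (Z + u)*(Z + u) = -8 + (Z + u)²)
W(m) = -2*m
l = 12 (l = 4 - (-8 + (5 - 5)²) = 4 - (-8 + 0²) = 4 - (-8 + 0) = 4 - 1*(-8) = 4 + 8 = 12)
C(d, X) = -7/(-8 - 2*X) (C(d, X) = -7*(-1/(2*(X - 1*(-4)))) = -7*(-1/(2*(X + 4))) = -7*(-1/(2*(4 + X))) = -7/(-8 - 2*X))
C(-8, l)*(-195) = (7/(2*(4 + 12)))*(-195) = ((7/2)/16)*(-195) = ((7/2)*(1/16))*(-195) = (7/32)*(-195) = -1365/32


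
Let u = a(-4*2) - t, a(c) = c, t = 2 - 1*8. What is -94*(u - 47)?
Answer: 4606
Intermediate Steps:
t = -6 (t = 2 - 8 = -6)
u = -2 (u = -4*2 - 1*(-6) = -8 + 6 = -2)
-94*(u - 47) = -94*(-2 - 47) = -94*(-49) = 4606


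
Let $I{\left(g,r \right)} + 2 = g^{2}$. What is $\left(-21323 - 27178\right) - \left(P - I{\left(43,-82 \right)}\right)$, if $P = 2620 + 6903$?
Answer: $-56177$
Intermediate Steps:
$P = 9523$
$I{\left(g,r \right)} = -2 + g^{2}$
$\left(-21323 - 27178\right) - \left(P - I{\left(43,-82 \right)}\right) = \left(-21323 - 27178\right) - \left(9525 - 1849\right) = -48501 + \left(\left(-2 + 1849\right) - 9523\right) = -48501 + \left(1847 - 9523\right) = -48501 - 7676 = -56177$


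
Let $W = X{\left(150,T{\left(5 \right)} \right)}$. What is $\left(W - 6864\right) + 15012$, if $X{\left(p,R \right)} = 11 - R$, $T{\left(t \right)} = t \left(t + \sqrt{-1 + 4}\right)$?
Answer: $8134 - 5 \sqrt{3} \approx 8125.3$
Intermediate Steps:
$T{\left(t \right)} = t \left(t + \sqrt{3}\right)$
$W = -14 - 5 \sqrt{3}$ ($W = 11 - 5 \left(5 + \sqrt{3}\right) = 11 - \left(25 + 5 \sqrt{3}\right) = -14 - 5 \sqrt{3} \approx -22.66$)
$\left(W - 6864\right) + 15012 = \left(\left(-14 - 5 \sqrt{3}\right) - 6864\right) + 15012 = \left(-6878 - 5 \sqrt{3}\right) + 15012 = 8134 - 5 \sqrt{3}$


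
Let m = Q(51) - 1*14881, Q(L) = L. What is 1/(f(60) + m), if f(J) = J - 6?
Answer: -1/14776 ≈ -6.7677e-5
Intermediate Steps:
f(J) = -6 + J
m = -14830 (m = 51 - 1*14881 = 51 - 14881 = -14830)
1/(f(60) + m) = 1/((-6 + 60) - 14830) = 1/(54 - 14830) = 1/(-14776) = -1/14776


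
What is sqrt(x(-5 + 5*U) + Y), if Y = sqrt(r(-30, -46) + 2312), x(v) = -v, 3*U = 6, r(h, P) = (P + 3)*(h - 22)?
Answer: sqrt(-5 + 2*sqrt(1137)) ≈ 7.9018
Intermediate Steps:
r(h, P) = (-22 + h)*(3 + P) (r(h, P) = (3 + P)*(-22 + h) = (-22 + h)*(3 + P))
U = 2 (U = (1/3)*6 = 2)
Y = 2*sqrt(1137) (Y = sqrt((-66 - 22*(-46) + 3*(-30) - 46*(-30)) + 2312) = sqrt((-66 + 1012 - 90 + 1380) + 2312) = sqrt(2236 + 2312) = sqrt(4548) = 2*sqrt(1137) ≈ 67.439)
sqrt(x(-5 + 5*U) + Y) = sqrt(-(-5 + 5*2) + 2*sqrt(1137)) = sqrt(-(-5 + 10) + 2*sqrt(1137)) = sqrt(-1*5 + 2*sqrt(1137)) = sqrt(-5 + 2*sqrt(1137))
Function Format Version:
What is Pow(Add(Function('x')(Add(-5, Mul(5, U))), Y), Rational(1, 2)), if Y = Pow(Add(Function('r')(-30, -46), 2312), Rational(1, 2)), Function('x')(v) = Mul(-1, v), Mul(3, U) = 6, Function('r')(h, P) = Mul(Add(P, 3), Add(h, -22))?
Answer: Pow(Add(-5, Mul(2, Pow(1137, Rational(1, 2)))), Rational(1, 2)) ≈ 7.9018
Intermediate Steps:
Function('r')(h, P) = Mul(Add(-22, h), Add(3, P)) (Function('r')(h, P) = Mul(Add(3, P), Add(-22, h)) = Mul(Add(-22, h), Add(3, P)))
U = 2 (U = Mul(Rational(1, 3), 6) = 2)
Y = Mul(2, Pow(1137, Rational(1, 2))) (Y = Pow(Add(Add(-66, Mul(-22, -46), Mul(3, -30), Mul(-46, -30)), 2312), Rational(1, 2)) = Pow(Add(Add(-66, 1012, -90, 1380), 2312), Rational(1, 2)) = Pow(Add(2236, 2312), Rational(1, 2)) = Pow(4548, Rational(1, 2)) = Mul(2, Pow(1137, Rational(1, 2))) ≈ 67.439)
Pow(Add(Function('x')(Add(-5, Mul(5, U))), Y), Rational(1, 2)) = Pow(Add(Mul(-1, Add(-5, Mul(5, 2))), Mul(2, Pow(1137, Rational(1, 2)))), Rational(1, 2)) = Pow(Add(Mul(-1, Add(-5, 10)), Mul(2, Pow(1137, Rational(1, 2)))), Rational(1, 2)) = Pow(Add(Mul(-1, 5), Mul(2, Pow(1137, Rational(1, 2)))), Rational(1, 2)) = Pow(Add(-5, Mul(2, Pow(1137, Rational(1, 2)))), Rational(1, 2))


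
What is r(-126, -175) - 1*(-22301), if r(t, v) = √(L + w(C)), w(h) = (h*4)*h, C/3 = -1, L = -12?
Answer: 22301 + 2*√6 ≈ 22306.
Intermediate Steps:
C = -3 (C = 3*(-1) = -3)
w(h) = 4*h² (w(h) = (4*h)*h = 4*h²)
r(t, v) = 2*√6 (r(t, v) = √(-12 + 4*(-3)²) = √(-12 + 4*9) = √(-12 + 36) = √24 = 2*√6)
r(-126, -175) - 1*(-22301) = 2*√6 - 1*(-22301) = 2*√6 + 22301 = 22301 + 2*√6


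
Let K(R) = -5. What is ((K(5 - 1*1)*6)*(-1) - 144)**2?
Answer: 12996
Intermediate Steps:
((K(5 - 1*1)*6)*(-1) - 144)**2 = (-5*6*(-1) - 144)**2 = (-30*(-1) - 144)**2 = (30 - 144)**2 = (-114)**2 = 12996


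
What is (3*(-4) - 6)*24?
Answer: -432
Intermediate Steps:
(3*(-4) - 6)*24 = (-12 - 6)*24 = -18*24 = -432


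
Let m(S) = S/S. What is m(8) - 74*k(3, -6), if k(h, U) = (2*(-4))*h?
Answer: 1777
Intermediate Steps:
m(S) = 1
k(h, U) = -8*h
m(8) - 74*k(3, -6) = 1 - (-592)*3 = 1 - 74*(-24) = 1 + 1776 = 1777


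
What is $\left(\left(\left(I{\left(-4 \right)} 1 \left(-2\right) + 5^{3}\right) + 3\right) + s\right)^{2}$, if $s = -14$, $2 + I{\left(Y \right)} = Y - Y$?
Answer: $13924$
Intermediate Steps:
$I{\left(Y \right)} = -2$ ($I{\left(Y \right)} = -2 + \left(Y - Y\right) = -2 + 0 = -2$)
$\left(\left(\left(I{\left(-4 \right)} 1 \left(-2\right) + 5^{3}\right) + 3\right) + s\right)^{2} = \left(\left(\left(\left(-2\right) 1 \left(-2\right) + 5^{3}\right) + 3\right) - 14\right)^{2} = \left(\left(\left(\left(-2\right) \left(-2\right) + 125\right) + 3\right) - 14\right)^{2} = \left(\left(\left(4 + 125\right) + 3\right) - 14\right)^{2} = \left(\left(129 + 3\right) - 14\right)^{2} = \left(132 - 14\right)^{2} = 118^{2} = 13924$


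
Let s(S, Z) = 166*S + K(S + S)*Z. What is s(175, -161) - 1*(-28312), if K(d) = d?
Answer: 1012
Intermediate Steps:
s(S, Z) = 166*S + 2*S*Z (s(S, Z) = 166*S + (S + S)*Z = 166*S + (2*S)*Z = 166*S + 2*S*Z)
s(175, -161) - 1*(-28312) = 2*175*(83 - 161) - 1*(-28312) = 2*175*(-78) + 28312 = -27300 + 28312 = 1012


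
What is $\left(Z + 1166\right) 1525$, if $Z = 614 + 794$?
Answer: $3925350$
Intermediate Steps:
$Z = 1408$
$\left(Z + 1166\right) 1525 = \left(1408 + 1166\right) 1525 = 2574 \cdot 1525 = 3925350$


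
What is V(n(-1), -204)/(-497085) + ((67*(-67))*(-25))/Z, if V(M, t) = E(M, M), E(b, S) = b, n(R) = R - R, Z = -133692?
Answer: -112225/133692 ≈ -0.83943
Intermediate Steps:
n(R) = 0
V(M, t) = M
V(n(-1), -204)/(-497085) + ((67*(-67))*(-25))/Z = 0/(-497085) + ((67*(-67))*(-25))/(-133692) = 0*(-1/497085) - 4489*(-25)*(-1/133692) = 0 + 112225*(-1/133692) = 0 - 112225/133692 = -112225/133692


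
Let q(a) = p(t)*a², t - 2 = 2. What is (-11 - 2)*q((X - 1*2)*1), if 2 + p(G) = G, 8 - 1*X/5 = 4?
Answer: -8424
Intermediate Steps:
X = 20 (X = 40 - 5*4 = 40 - 20 = 20)
t = 4 (t = 2 + 2 = 4)
p(G) = -2 + G
q(a) = 2*a² (q(a) = (-2 + 4)*a² = 2*a²)
(-11 - 2)*q((X - 1*2)*1) = (-11 - 2)*(2*((20 - 1*2)*1)²) = -26*((20 - 2)*1)² = -26*(18*1)² = -26*18² = -26*324 = -13*648 = -8424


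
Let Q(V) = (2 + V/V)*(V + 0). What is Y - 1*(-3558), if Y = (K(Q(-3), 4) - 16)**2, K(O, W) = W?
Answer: 3702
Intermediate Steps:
Q(V) = 3*V (Q(V) = (2 + 1)*V = 3*V)
Y = 144 (Y = (4 - 16)**2 = (-12)**2 = 144)
Y - 1*(-3558) = 144 - 1*(-3558) = 144 + 3558 = 3702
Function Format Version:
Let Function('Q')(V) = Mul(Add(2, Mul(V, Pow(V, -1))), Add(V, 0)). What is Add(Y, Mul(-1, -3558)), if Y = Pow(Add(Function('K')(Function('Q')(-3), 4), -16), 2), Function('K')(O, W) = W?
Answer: 3702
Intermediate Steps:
Function('Q')(V) = Mul(3, V) (Function('Q')(V) = Mul(Add(2, 1), V) = Mul(3, V))
Y = 144 (Y = Pow(Add(4, -16), 2) = Pow(-12, 2) = 144)
Add(Y, Mul(-1, -3558)) = Add(144, Mul(-1, -3558)) = Add(144, 3558) = 3702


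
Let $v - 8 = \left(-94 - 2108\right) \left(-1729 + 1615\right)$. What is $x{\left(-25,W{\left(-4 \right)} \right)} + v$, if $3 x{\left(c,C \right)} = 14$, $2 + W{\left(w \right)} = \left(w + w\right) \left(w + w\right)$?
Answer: $\frac{753122}{3} \approx 2.5104 \cdot 10^{5}$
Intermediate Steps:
$W{\left(w \right)} = -2 + 4 w^{2}$ ($W{\left(w \right)} = -2 + \left(w + w\right) \left(w + w\right) = -2 + 2 w 2 w = -2 + 4 w^{2}$)
$v = 251036$ ($v = 8 + \left(-94 - 2108\right) \left(-1729 + 1615\right) = 8 - -251028 = 8 + 251028 = 251036$)
$x{\left(c,C \right)} = \frac{14}{3}$ ($x{\left(c,C \right)} = \frac{1}{3} \cdot 14 = \frac{14}{3}$)
$x{\left(-25,W{\left(-4 \right)} \right)} + v = \frac{14}{3} + 251036 = \frac{753122}{3}$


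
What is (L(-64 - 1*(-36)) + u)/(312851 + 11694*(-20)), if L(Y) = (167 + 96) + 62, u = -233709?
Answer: -233384/78971 ≈ -2.9553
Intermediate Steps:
L(Y) = 325 (L(Y) = 263 + 62 = 325)
(L(-64 - 1*(-36)) + u)/(312851 + 11694*(-20)) = (325 - 233709)/(312851 + 11694*(-20)) = -233384/(312851 - 233880) = -233384/78971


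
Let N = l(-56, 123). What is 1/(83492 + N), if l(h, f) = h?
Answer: 1/83436 ≈ 1.1985e-5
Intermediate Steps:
N = -56
1/(83492 + N) = 1/(83492 - 56) = 1/83436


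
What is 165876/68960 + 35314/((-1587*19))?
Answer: 641601397/519837720 ≈ 1.2342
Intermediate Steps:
165876/68960 + 35314/((-1587*19)) = 165876*(1/68960) + 35314/(-30153) = 41469/17240 + 35314*(-1/30153) = 41469/17240 - 35314/30153 = 641601397/519837720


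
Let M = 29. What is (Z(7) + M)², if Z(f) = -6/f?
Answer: 38809/49 ≈ 792.02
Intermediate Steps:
(Z(7) + M)² = (-6/7 + 29)² = (197/7)² = 38809/49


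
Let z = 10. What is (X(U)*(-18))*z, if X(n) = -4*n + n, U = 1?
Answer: 540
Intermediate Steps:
X(n) = -3*n
(X(U)*(-18))*z = (-3*1*(-18))*10 = -3*(-18)*10 = 54*10 = 540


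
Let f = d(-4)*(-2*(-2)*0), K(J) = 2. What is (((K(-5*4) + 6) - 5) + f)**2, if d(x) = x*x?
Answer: 9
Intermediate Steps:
d(x) = x**2
f = 0 (f = (-4)**2*(-2*(-2)*0) = 16*(4*0) = 16*0 = 0)
(((K(-5*4) + 6) - 5) + f)**2 = (((2 + 6) - 5) + 0)**2 = ((8 - 5) + 0)**2 = (3 + 0)**2 = 3**2 = 9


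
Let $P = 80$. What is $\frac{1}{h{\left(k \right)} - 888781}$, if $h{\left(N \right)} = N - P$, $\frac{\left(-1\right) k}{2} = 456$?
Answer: $- \frac{1}{889773} \approx -1.1239 \cdot 10^{-6}$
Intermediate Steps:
$k = -912$ ($k = \left(-2\right) 456 = -912$)
$h{\left(N \right)} = -80 + N$ ($h{\left(N \right)} = N - 80 = -80 + N$)
$\frac{1}{h{\left(k \right)} - 888781} = \frac{1}{\left(-80 - 912\right) - 888781} = \frac{1}{-992 - 888781} = \frac{1}{-889773} = - \frac{1}{889773}$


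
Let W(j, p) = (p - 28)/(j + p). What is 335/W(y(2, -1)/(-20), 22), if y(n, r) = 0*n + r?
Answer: -9849/8 ≈ -1231.1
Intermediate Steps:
y(n, r) = r (y(n, r) = 0 + r = r)
W(j, p) = (-28 + p)/(j + p)
335/W(y(2, -1)/(-20), 22) = 335/(((-28 + 22)/(-1/(-20) + 22))) = 335/((-6/(-1*(-1/20) + 22))) = 335/((-6/(1/20 + 22))) = 335/((-6/(441/20))) = 335/(((20/441)*(-6))) = 335/(-40/147) = 335*(-147/40) = -9849/8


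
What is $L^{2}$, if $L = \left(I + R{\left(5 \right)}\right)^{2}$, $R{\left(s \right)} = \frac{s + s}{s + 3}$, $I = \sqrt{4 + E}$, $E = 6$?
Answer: $\frac{50225}{256} + \frac{925 \sqrt{10}}{16} \approx 379.01$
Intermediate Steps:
$I = \sqrt{10}$ ($I = \sqrt{4 + 6} = \sqrt{10} \approx 3.1623$)
$R{\left(s \right)} = \frac{2 s}{3 + s}$
$L = \left(\frac{5}{4} + \sqrt{10}\right)^{2}$ ($L = \left(\sqrt{10} + 2 \cdot 5 \frac{1}{3 + 5}\right)^{2} = \left(\sqrt{10} + 2 \cdot 5 \cdot \frac{1}{8}\right)^{2} = \left(\sqrt{10} + \frac{5}{4}\right)^{2} = \left(\frac{5}{4} + \sqrt{10}\right)^{2} \approx 19.468$)
$L^{2} = \left(\frac{185}{16} + \frac{5 \sqrt{10}}{2}\right)^{2}$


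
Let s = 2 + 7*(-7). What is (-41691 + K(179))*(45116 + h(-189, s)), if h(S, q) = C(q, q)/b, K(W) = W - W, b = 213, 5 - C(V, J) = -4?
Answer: -133546237149/71 ≈ -1.8809e+9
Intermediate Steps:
C(V, J) = 9 (C(V, J) = 5 - 1*(-4) = 5 + 4 = 9)
K(W) = 0
s = -47 (s = 2 - 49 = -47)
h(S, q) = 3/71 (h(S, q) = 9/213 = 9*(1/213) = 3/71)
(-41691 + K(179))*(45116 + h(-189, s)) = (-41691 + 0)*(45116 + 3/71) = -41691*3203239/71 = -133546237149/71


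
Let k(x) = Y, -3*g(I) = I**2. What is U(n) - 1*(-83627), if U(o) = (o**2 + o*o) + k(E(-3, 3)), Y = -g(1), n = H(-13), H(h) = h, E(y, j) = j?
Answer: 251896/3 ≈ 83965.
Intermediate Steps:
g(I) = -I**2/3
n = -13
Y = 1/3 (Y = -(-1)*1**2/3 = -(-1)/3 = -1*(-1/3) = 1/3 ≈ 0.33333)
k(x) = 1/3
U(o) = 1/3 + 2*o**2 (U(o) = (o**2 + o*o) + 1/3 = (o**2 + o**2) + 1/3 = 2*o**2 + 1/3 = 1/3 + 2*o**2)
U(n) - 1*(-83627) = (1/3 + 2*(-13)**2) - 1*(-83627) = (1/3 + 2*169) + 83627 = (1/3 + 338) + 83627 = 1015/3 + 83627 = 251896/3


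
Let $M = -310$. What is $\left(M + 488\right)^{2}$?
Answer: $31684$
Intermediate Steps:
$\left(M + 488\right)^{2} = \left(-310 + 488\right)^{2} = 178^{2} = 31684$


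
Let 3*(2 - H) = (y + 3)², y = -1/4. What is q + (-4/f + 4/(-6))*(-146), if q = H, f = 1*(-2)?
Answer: -3123/16 ≈ -195.19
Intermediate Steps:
y = -¼ (y = -1*¼ = -¼ ≈ -0.25000)
f = -2
H = -25/48 (H = 2 - (-¼ + 3)²/3 = 2 - (11/4)²/3 = 2 - ⅓*121/16 = 2 - 121/48 = -25/48 ≈ -0.52083)
q = -25/48 ≈ -0.52083
q + (-4/f + 4/(-6))*(-146) = -25/48 + (-4/(-2) + 4/(-6))*(-146) = -25/48 + (-½*(-4) + 4*(-⅙))*(-146) = -25/48 + (2 - ⅔)*(-146) = -25/48 + (4/3)*(-146) = -25/48 - 584/3 = -3123/16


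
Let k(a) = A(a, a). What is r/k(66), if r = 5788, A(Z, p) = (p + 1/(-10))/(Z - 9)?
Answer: 3299160/659 ≈ 5006.3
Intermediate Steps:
A(Z, p) = (-⅒ + p)/(-9 + Z) (A(Z, p) = (p - ⅒)/(-9 + Z) = (-⅒ + p)/(-9 + Z))
k(a) = (-⅒ + a)/(-9 + a)
r/k(66) = 5788/(((-⅒ + 66)/(-9 + 66))) = 5788/(((659/10)/57)) = 5788/(((1/57)*(659/10))) = 5788/(659/570) = 5788*(570/659) = 3299160/659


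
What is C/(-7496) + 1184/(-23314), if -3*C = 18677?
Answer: 204404893/262142616 ≈ 0.77975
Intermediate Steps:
C = -18677/3 (C = -⅓*18677 = -18677/3 ≈ -6225.7)
C/(-7496) + 1184/(-23314) = -18677/3/(-7496) + 1184/(-23314) = -18677/3*(-1/7496) + 1184*(-1/23314) = 18677/22488 - 592/11657 = 204404893/262142616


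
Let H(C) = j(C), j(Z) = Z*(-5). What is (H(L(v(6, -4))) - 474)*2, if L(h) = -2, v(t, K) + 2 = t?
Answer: -928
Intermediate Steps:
v(t, K) = -2 + t
j(Z) = -5*Z
H(C) = -5*C
(H(L(v(6, -4))) - 474)*2 = (-5*(-2) - 474)*2 = (10 - 474)*2 = -464*2 = -928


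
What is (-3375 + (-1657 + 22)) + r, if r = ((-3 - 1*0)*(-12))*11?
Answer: -4614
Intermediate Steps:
r = 396 (r = ((-3 + 0)*(-12))*11 = -3*(-12)*11 = 36*11 = 396)
(-3375 + (-1657 + 22)) + r = (-3375 + (-1657 + 22)) + 396 = (-3375 - 1635) + 396 = -5010 + 396 = -4614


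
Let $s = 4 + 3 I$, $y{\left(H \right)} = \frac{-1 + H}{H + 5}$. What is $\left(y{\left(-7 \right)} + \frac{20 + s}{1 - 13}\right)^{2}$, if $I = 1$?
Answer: $\frac{49}{16} \approx 3.0625$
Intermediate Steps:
$y{\left(H \right)} = \frac{-1 + H}{5 + H}$
$s = 7$ ($s = 4 + 3 \cdot 1 = 4 + 3 = 7$)
$\left(y{\left(-7 \right)} + \frac{20 + s}{1 - 13}\right)^{2} = \left(\frac{-1 - 7}{5 - 7} + \frac{20 + 7}{1 - 13}\right)^{2} = \left(\frac{1}{-2} \left(-8\right) + \frac{27}{-12}\right)^{2} = \left(\left(- \frac{1}{2}\right) \left(-8\right) + 27 \left(- \frac{1}{12}\right)\right)^{2} = \left(4 - \frac{9}{4}\right)^{2} = \left(\frac{7}{4}\right)^{2} = \frac{49}{16}$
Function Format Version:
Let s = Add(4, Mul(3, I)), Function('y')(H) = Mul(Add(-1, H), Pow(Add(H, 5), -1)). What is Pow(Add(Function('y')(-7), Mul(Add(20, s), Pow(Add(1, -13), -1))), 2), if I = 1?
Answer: Rational(49, 16) ≈ 3.0625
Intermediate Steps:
Function('y')(H) = Mul(Pow(Add(5, H), -1), Add(-1, H)) (Function('y')(H) = Mul(Add(-1, H), Pow(Add(5, H), -1)) = Mul(Pow(Add(5, H), -1), Add(-1, H)))
s = 7 (s = Add(4, Mul(3, 1)) = Add(4, 3) = 7)
Pow(Add(Function('y')(-7), Mul(Add(20, s), Pow(Add(1, -13), -1))), 2) = Pow(Add(Mul(Pow(Add(5, -7), -1), Add(-1, -7)), Mul(Add(20, 7), Pow(Add(1, -13), -1))), 2) = Pow(Add(Mul(Pow(-2, -1), -8), Mul(27, Pow(-12, -1))), 2) = Pow(Add(Mul(Rational(-1, 2), -8), Mul(27, Rational(-1, 12))), 2) = Pow(Add(4, Rational(-9, 4)), 2) = Pow(Rational(7, 4), 2) = Rational(49, 16)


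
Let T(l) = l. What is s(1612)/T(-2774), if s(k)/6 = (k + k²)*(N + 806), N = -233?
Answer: -4469668164/1387 ≈ -3.2225e+6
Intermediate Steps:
s(k) = 3438*k + 3438*k² (s(k) = 6*((k + k²)*(-233 + 806)) = 6*((k + k²)*573) = 6*(573*k + 573*k²) = 3438*k + 3438*k²)
s(1612)/T(-2774) = (3438*1612*(1 + 1612))/(-2774) = (3438*1612*1613)*(-1/2774) = 8939336328*(-1/2774) = -4469668164/1387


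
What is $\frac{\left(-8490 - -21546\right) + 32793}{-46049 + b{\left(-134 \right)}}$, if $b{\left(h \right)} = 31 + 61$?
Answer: $- \frac{15283}{15319} \approx -0.99765$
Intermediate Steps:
$b{\left(h \right)} = 92$
$\frac{\left(-8490 - -21546\right) + 32793}{-46049 + b{\left(-134 \right)}} = \frac{\left(-8490 - -21546\right) + 32793}{-46049 + 92} = \frac{\left(-8490 + 21546\right) + 32793}{-45957} = \left(13056 + 32793\right) \left(- \frac{1}{45957}\right) = 45849 \left(- \frac{1}{45957}\right) = - \frac{15283}{15319}$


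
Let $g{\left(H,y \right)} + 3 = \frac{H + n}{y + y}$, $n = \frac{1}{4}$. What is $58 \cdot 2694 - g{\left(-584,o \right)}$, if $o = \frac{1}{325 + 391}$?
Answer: $\frac{730475}{2} \approx 3.6524 \cdot 10^{5}$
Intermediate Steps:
$n = \frac{1}{4} \approx 0.25$
$o = \frac{1}{716} \approx 0.0013966$
$g{\left(H,y \right)} = -3 + \frac{\frac{1}{4} + H}{2 y}$ ($g{\left(H,y \right)} = -3 + \frac{H + \frac{1}{4}}{y + y} = -3 + \frac{\frac{1}{4} + H}{2 y}$)
$58 \cdot 2694 - g{\left(-584,o \right)} = 58 \cdot 2694 - \frac{\frac{1}{\frac{1}{716}} \left(1 - \frac{6}{179} + 4 \left(-584\right)\right)}{8} = 156252 - \frac{1}{8} \cdot 716 \left(1 - \frac{6}{179} - 2336\right) = 156252 - \frac{1}{8} \cdot 716 \left(- \frac{417971}{179}\right) = 156252 - - \frac{417971}{2} = 156252 + \frac{417971}{2} = \frac{730475}{2}$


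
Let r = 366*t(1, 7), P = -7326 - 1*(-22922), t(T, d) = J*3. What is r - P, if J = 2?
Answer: -13400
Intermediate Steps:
t(T, d) = 6 (t(T, d) = 2*3 = 6)
P = 15596 (P = -7326 + 22922 = 15596)
r = 2196 (r = 366*6 = 2196)
r - P = 2196 - 1*15596 = 2196 - 15596 = -13400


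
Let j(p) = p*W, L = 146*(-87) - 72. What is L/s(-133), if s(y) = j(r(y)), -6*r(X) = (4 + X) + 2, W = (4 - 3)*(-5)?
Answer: 76644/635 ≈ 120.70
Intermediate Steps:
W = -5 (W = 1*(-5) = -5)
L = -12774 (L = -12702 - 72 = -12774)
r(X) = -1 - X/6 (r(X) = -((4 + X) + 2)/6 = -(6 + X)/6 = -1 - X/6)
j(p) = -5*p (j(p) = p*(-5) = -5*p)
s(y) = 5 + 5*y/6 (s(y) = -5*(-1 - y/6) = 5 + 5*y/6)
L/s(-133) = -12774/(5 + (⅚)*(-133)) = -12774/(5 - 665/6) = -12774/(-635/6) = -12774*(-6/635) = 76644/635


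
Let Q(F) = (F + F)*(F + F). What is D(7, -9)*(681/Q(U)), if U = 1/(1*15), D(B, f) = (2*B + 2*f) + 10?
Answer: 459675/2 ≈ 2.2984e+5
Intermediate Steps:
D(B, f) = 10 + 2*B + 2*f
U = 1/15 ≈ 0.066667
Q(F) = 4*F² (Q(F) = (2*F)*(2*F) = 4*F²)
D(7, -9)*(681/Q(U)) = (10 + 2*7 + 2*(-9))*(681/((4*(1/15)²))) = (10 + 14 - 18)*(681/((4*(1/225)))) = 6*(681/(4/225)) = 6*(681*(225/4)) = 6*(153225/4) = 459675/2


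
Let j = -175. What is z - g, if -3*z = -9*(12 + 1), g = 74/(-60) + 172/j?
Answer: 43277/1050 ≈ 41.216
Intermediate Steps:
g = -2327/1050 (g = 74/(-60) + 172/(-175) = 74*(-1/60) + 172*(-1/175) = -37/30 - 172/175 = -2327/1050 ≈ -2.2162)
z = 39 (z = -(-3)*(12 + 1) = -(-3)*13 = -1/3*(-117) = 39)
z - g = 39 - 1*(-2327/1050) = 39 + 2327/1050 = 43277/1050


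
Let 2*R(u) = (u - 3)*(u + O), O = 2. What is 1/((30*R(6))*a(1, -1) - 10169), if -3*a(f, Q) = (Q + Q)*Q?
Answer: -1/10409 ≈ -9.6071e-5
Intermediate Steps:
R(u) = (-3 + u)*(2 + u)/2 (R(u) = ((u - 3)*(u + 2))/2 = ((-3 + u)*(2 + u))/2 = (-3 + u)*(2 + u)/2)
a(f, Q) = -2*Q**2/3 (a(f, Q) = -(Q + Q)*Q/3 = -2*Q*Q/3 = -2*Q**2/3)
1/((30*R(6))*a(1, -1) - 10169) = 1/((30*(-3 + (1/2)*6**2 - 1/2*6))*(-2/3*(-1)**2) - 10169) = 1/((30*(-3 + (1/2)*36 - 3))*(-2/3*1) - 10169) = 1/((30*(-3 + 18 - 3))*(-2/3) - 10169) = 1/((30*12)*(-2/3) - 10169) = 1/(360*(-2/3) - 10169) = 1/(-240 - 10169) = 1/(-10409) = -1/10409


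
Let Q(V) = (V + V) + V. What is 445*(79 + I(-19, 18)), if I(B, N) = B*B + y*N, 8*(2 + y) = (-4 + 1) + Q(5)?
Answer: 191795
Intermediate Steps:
Q(V) = 3*V (Q(V) = 2*V + V = 3*V)
y = -1/2 (y = -2 + ((-4 + 1) + 3*5)/8 = -2 + (-3 + 15)/8 = -2 + (1/8)*12 = -2 + 3/2 = -1/2 ≈ -0.50000)
I(B, N) = B**2 - N/2 (I(B, N) = B*B - N/2 = B**2 - N/2)
445*(79 + I(-19, 18)) = 445*(79 + ((-19)**2 - 1/2*18)) = 445*(79 + (361 - 9)) = 445*(79 + 352) = 445*431 = 191795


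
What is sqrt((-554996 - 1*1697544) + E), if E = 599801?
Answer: 11*I*sqrt(13659) ≈ 1285.6*I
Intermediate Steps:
sqrt((-554996 - 1*1697544) + E) = sqrt((-554996 - 1*1697544) + 599801) = sqrt((-554996 - 1697544) + 599801) = sqrt(-2252540 + 599801) = sqrt(-1652739) = 11*I*sqrt(13659)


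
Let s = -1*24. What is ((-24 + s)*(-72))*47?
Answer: 162432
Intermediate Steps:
s = -24
((-24 + s)*(-72))*47 = ((-24 - 24)*(-72))*47 = -48*(-72)*47 = 3456*47 = 162432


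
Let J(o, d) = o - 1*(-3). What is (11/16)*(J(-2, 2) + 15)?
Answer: 11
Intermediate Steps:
J(o, d) = 3 + o (J(o, d) = o + 3 = 3 + o)
(11/16)*(J(-2, 2) + 15) = (11/16)*((3 - 2) + 15) = (11*(1/16))*(1 + 15) = (11/16)*16 = 11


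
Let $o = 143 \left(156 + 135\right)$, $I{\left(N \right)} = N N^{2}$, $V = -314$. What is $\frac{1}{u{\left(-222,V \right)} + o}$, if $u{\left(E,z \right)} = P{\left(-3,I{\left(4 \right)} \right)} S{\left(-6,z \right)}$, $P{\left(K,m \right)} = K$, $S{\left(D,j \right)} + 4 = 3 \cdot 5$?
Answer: $\frac{1}{41580} \approx 2.405 \cdot 10^{-5}$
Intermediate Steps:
$S{\left(D,j \right)} = 11$ ($S{\left(D,j \right)} = -4 + 3 \cdot 5 = -4 + 15 = 11$)
$I{\left(N \right)} = N^{3}$
$o = 41613$ ($o = 143 \cdot 291 = 41613$)
$u{\left(E,z \right)} = -33$ ($u{\left(E,z \right)} = \left(-3\right) 11 = -33$)
$\frac{1}{u{\left(-222,V \right)} + o} = \frac{1}{-33 + 41613} = \frac{1}{41580}$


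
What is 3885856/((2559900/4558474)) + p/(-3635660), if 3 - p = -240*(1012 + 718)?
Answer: 460003783765501081/66478043100 ≈ 6.9196e+6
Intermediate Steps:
p = 415203 (p = 3 - (-240)*(1012 + 718) = 3 - (-240)*1730 = 3 - 1*(-415200) = 3 + 415200 = 415203)
3885856/((2559900/4558474)) + p/(-3635660) = 3885856/((2559900/4558474)) + 415203/(-3635660) = 3885856/((2559900*(1/4558474))) + 415203*(-1/3635660) = 3885856/(1279950/2279237) - 415203/3635660 = 3885856*(2279237/1279950) - 415203/3635660 = 4428393385936/639975 - 415203/3635660 = 460003783765501081/66478043100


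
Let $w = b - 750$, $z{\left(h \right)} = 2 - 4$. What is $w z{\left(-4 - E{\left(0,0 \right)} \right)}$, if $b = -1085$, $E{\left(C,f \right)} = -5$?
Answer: $3670$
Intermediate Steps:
$z{\left(h \right)} = -2$
$w = -1835$ ($w = -1085 - 750 = -1835$)
$w z{\left(-4 - E{\left(0,0 \right)} \right)} = \left(-1835\right) \left(-2\right) = 3670$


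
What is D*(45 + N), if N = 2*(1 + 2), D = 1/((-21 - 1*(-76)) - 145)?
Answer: -17/30 ≈ -0.56667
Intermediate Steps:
D = -1/90 (D = 1/((-21 + 76) - 145) = 1/(55 - 145) = 1/(-90) = -1/90 ≈ -0.011111)
N = 6 (N = 2*3 = 6)
D*(45 + N) = -(45 + 6)/90 = -1/90*51 = -17/30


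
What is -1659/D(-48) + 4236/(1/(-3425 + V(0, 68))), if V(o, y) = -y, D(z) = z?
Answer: -236741015/16 ≈ -1.4796e+7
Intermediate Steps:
-1659/D(-48) + 4236/(1/(-3425 + V(0, 68))) = -1659/(-48) + 4236/(1/(-3425 - 1*68)) = -1659*(-1/48) + 4236/(1/(-3425 - 68)) = 553/16 + 4236/(1/(-3493)) = 553/16 + 4236/(-1/3493) = 553/16 + 4236*(-3493) = 553/16 - 14796348 = -236741015/16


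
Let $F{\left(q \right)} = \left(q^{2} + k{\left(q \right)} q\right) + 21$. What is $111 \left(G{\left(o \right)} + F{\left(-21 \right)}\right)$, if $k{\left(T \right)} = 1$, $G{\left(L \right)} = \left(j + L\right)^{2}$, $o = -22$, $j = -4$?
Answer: $123987$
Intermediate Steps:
$G{\left(L \right)} = \left(-4 + L\right)^{2}$
$F{\left(q \right)} = 21 + q + q^{2}$ ($F{\left(q \right)} = \left(q^{2} + 1 q\right) + 21 = \left(q^{2} + q\right) + 21 = \left(q + q^{2}\right) + 21 = 21 + q + q^{2}$)
$111 \left(G{\left(o \right)} + F{\left(-21 \right)}\right) = 111 \left(\left(-4 - 22\right)^{2} + \left(21 - 21 + \left(-21\right)^{2}\right)\right) = 111 \left(\left(-26\right)^{2} + \left(21 - 21 + 441\right)\right) = 111 \left(676 + 441\right) = 111 \cdot 1117 = 123987$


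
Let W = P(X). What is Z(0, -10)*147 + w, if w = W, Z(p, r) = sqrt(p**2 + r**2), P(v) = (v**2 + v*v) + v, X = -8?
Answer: 1590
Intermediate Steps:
P(v) = v + 2*v**2 (P(v) = (v**2 + v**2) + v = 2*v**2 + v = v + 2*v**2)
W = 120 (W = -8*(1 + 2*(-8)) = -8*(1 - 16) = -8*(-15) = 120)
w = 120
Z(0, -10)*147 + w = sqrt(0**2 + (-10)**2)*147 + 120 = sqrt(0 + 100)*147 + 120 = sqrt(100)*147 + 120 = 10*147 + 120 = 1470 + 120 = 1590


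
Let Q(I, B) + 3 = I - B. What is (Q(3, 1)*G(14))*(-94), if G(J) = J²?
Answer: 18424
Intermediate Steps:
Q(I, B) = -3 + I - B (Q(I, B) = -3 + (I - B) = -3 + I - B)
(Q(3, 1)*G(14))*(-94) = ((-3 + 3 - 1*1)*14²)*(-94) = ((-3 + 3 - 1)*196)*(-94) = -1*196*(-94) = -196*(-94) = 18424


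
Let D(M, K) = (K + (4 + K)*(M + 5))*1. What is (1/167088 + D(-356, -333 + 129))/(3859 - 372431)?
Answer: -11695491649/61583958336 ≈ -0.18991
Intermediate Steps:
D(M, K) = K + (4 + K)*(5 + M) (D(M, K) = (K + (4 + K)*(5 + M))*1 = K + (4 + K)*(5 + M))
(1/167088 + D(-356, -333 + 129))/(3859 - 372431) = (1/167088 + (20 + 4*(-356) + 6*(-333 + 129) + (-333 + 129)*(-356)))/(3859 - 372431) = (1/167088 + (20 - 1424 + 6*(-204) - 204*(-356)))/(-368572) = (1/167088 + (20 - 1424 - 1224 + 72624))*(-1/368572) = (1/167088 + 69996)*(-1/368572) = (11695491649/167088)*(-1/368572) = -11695491649/61583958336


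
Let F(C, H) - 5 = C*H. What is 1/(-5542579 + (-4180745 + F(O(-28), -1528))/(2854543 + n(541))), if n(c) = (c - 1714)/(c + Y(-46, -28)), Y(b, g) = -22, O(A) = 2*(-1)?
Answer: -123458887/684280815134406 ≈ -1.8042e-7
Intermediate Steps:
O(A) = -2
n(c) = (-1714 + c)/(-22 + c) (n(c) = (c - 1714)/(c - 22) = (-1714 + c)/(-22 + c))
F(C, H) = 5 + C*H
1/(-5542579 + (-4180745 + F(O(-28), -1528))/(2854543 + n(541))) = 1/(-5542579 + (-4180745 + (5 - 2*(-1528)))/(2854543 + (-1714 + 541)/(-22 + 541))) = 1/(-5542579 + (-4180745 + (5 + 3056))/(2854543 - 1173/519)) = 1/(-5542579 + (-4180745 + 3061)/(2854543 + (1/519)*(-1173))) = 1/(-5542579 - 4177684/(2854543 - 391/173)) = 1/(-5542579 - 4177684/493835548/173) = 1/(-5542579 - 4177684*173/493835548) = 1/(-5542579 - 180684833/123458887) = 1/(-684280815134406/123458887) = -123458887/684280815134406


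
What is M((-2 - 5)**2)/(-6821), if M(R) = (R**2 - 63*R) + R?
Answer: 637/6821 ≈ 0.093388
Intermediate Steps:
M(R) = R**2 - 62*R
M((-2 - 5)**2)/(-6821) = ((-2 - 5)**2*(-62 + (-2 - 5)**2))/(-6821) = ((-7)**2*(-62 + (-7)**2))*(-1/6821) = (49*(-62 + 49))*(-1/6821) = (49*(-13))*(-1/6821) = -637*(-1/6821) = 637/6821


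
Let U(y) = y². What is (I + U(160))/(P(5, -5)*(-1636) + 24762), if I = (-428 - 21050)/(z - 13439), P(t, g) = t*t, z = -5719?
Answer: -245233139/154585902 ≈ -1.5864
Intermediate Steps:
P(t, g) = t²
I = 10739/9579 (I = (-428 - 21050)/(-5719 - 13439) = -21478/(-19158) = -21478*(-1/19158) = 10739/9579 ≈ 1.1211)
(I + U(160))/(P(5, -5)*(-1636) + 24762) = (10739/9579 + 160²)/(5²*(-1636) + 24762) = (10739/9579 + 25600)/(25*(-1636) + 24762) = 245233139/(9579*(-40900 + 24762)) = (245233139/9579)/(-16138) = (245233139/9579)*(-1/16138) = -245233139/154585902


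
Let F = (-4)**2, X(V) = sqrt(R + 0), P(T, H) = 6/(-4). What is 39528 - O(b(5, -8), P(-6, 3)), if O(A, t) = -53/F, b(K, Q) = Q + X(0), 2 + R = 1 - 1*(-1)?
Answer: 632501/16 ≈ 39531.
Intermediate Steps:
R = 0 (R = -2 + (1 - 1*(-1)) = -2 + (1 + 1) = -2 + 2 = 0)
P(T, H) = -3/2 (P(T, H) = 6*(-1/4) = -3/2)
X(V) = 0 (X(V) = sqrt(0 + 0) = sqrt(0) = 0)
F = 16
b(K, Q) = Q (b(K, Q) = Q + 0 = Q)
O(A, t) = -53/16
39528 - O(b(5, -8), P(-6, 3)) = 39528 - 1*(-53/16) = 39528 + 53/16 = 632501/16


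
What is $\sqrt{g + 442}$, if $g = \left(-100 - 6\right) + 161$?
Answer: $\sqrt{497} \approx 22.293$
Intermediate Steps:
$g = 55$ ($g = -106 + 161 = 55$)
$\sqrt{g + 442} = \sqrt{55 + 442} = \sqrt{497}$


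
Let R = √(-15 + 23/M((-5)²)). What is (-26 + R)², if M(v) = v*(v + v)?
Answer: (1300 - I*√37454)²/2500 ≈ 661.02 - 201.27*I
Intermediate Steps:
M(v) = 2*v² (M(v) = v*(2*v) = 2*v²)
R = I*√37454/50 (R = √(-15 + 23/((2*((-5)²)²))) = √(-15 + 23/((2*25²))) = √(-15 + 23/((2*625))) = √(-15 + 23/1250) = √(-18727/1250) = I*√37454/50 ≈ 3.8706*I)
(-26 + R)² = (-26 + I*√37454/50)²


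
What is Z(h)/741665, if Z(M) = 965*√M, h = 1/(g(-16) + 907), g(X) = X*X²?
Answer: 193*I*√3189/473033937 ≈ 2.3041e-5*I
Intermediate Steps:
g(X) = X³
h = -1/3189 (h = 1/((-16)³ + 907) = 1/(-4096 + 907) = 1/(-3189) = -1/3189 ≈ -0.00031358)
Z(h)/741665 = (965*√(-1/3189))/741665 = (965*(I*√3189/3189))*(1/741665) = (965*I*√3189/3189)*(1/741665) = 193*I*√3189/473033937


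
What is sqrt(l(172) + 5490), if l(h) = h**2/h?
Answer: sqrt(5662) ≈ 75.246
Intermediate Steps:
l(h) = h
sqrt(l(172) + 5490) = sqrt(172 + 5490) = sqrt(5662)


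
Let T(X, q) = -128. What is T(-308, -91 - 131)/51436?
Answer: -32/12859 ≈ -0.0024885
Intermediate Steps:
T(-308, -91 - 131)/51436 = -128/51436 = -128*1/51436 = -32/12859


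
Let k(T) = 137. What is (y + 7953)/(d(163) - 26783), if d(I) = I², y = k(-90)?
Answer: -4045/107 ≈ -37.804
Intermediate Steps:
y = 137
(y + 7953)/(d(163) - 26783) = (137 + 7953)/(163² - 26783) = 8090/(26569 - 26783) = 8090/(-214) = 8090*(-1/214) = -4045/107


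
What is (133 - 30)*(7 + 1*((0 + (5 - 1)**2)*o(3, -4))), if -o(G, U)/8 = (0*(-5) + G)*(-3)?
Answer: 119377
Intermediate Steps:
o(G, U) = 24*G (o(G, U) = -8*(0*(-5) + G)*(-3) = -8*(0 + G)*(-3) = -8*G*(-3) = -(-24)*G = 24*G)
(133 - 30)*(7 + 1*((0 + (5 - 1)**2)*o(3, -4))) = (133 - 30)*(7 + 1*((0 + (5 - 1)**2)*(24*3))) = 103*(7 + 1*((0 + 4**2)*72)) = 103*(7 + 1*((0 + 16)*72)) = 103*(7 + 1*(16*72)) = 103*(7 + 1*1152) = 103*(7 + 1152) = 103*1159 = 119377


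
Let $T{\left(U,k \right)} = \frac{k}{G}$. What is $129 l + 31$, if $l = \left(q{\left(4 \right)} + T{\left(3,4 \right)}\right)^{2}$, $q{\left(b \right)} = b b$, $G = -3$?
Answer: $\frac{83341}{3} \approx 27780.0$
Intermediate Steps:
$q{\left(b \right)} = b^{2}$
$T{\left(U,k \right)} = - \frac{k}{3}$ ($T{\left(U,k \right)} = \frac{k}{-3} = k \left(- \frac{1}{3}\right) = - \frac{k}{3}$)
$l = \frac{1936}{9}$ ($l = \left(4^{2} - \frac{4}{3}\right)^{2} = \left(16 - \frac{4}{3}\right)^{2} = \left(\frac{44}{3}\right)^{2} = \frac{1936}{9} \approx 215.11$)
$129 l + 31 = 129 \cdot \frac{1936}{9} + 31 = \frac{83248}{3} + 31 = \frac{83341}{3}$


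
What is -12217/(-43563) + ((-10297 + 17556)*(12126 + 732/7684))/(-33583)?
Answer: -433258932578086/165316313877 ≈ -2620.8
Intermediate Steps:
-12217/(-43563) + ((-10297 + 17556)*(12126 + 732/7684))/(-33583) = -12217*(-1/43563) + (7259*(12126 + 732*(1/7684)))*(-1/33583) = 12217/43563 + (7259*(12126 + 183/1921))*(-1/33583) = 12217/43563 + (7259*(23294229/1921))*(-1/33583) = 12217/43563 + (9946635783/113)*(-1/33583) = 12217/43563 - 9946635783/3794879 = -433258932578086/165316313877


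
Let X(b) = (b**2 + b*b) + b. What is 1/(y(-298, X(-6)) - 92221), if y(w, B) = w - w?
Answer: -1/92221 ≈ -1.0844e-5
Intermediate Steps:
X(b) = b + 2*b**2 (X(b) = (b**2 + b**2) + b = 2*b**2 + b = b + 2*b**2)
y(w, B) = 0
1/(y(-298, X(-6)) - 92221) = 1/(0 - 92221) = 1/(-92221) = -1/92221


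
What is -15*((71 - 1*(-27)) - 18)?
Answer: -1200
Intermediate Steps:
-15*((71 - 1*(-27)) - 18) = -15*((71 + 27) - 18) = -15*(98 - 18) = -15*80 = -1200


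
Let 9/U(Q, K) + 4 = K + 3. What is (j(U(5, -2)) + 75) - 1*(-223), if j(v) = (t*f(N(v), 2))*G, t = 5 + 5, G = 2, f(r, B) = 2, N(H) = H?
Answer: 338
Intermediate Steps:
U(Q, K) = 9/(-1 + K) (U(Q, K) = 9/(-4 + (K + 3)) = 9/(-4 + (3 + K)) = 9/(-1 + K))
t = 10
j(v) = 40 (j(v) = (10*2)*2 = 20*2 = 40)
(j(U(5, -2)) + 75) - 1*(-223) = (40 + 75) - 1*(-223) = 115 + 223 = 338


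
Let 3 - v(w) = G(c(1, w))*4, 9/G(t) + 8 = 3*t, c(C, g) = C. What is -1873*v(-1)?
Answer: -95523/5 ≈ -19105.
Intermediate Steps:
G(t) = 9/(-8 + 3*t)
v(w) = 51/5 (v(w) = 3 - 9/(-8 + 3*1)*4 = 3 - 9/(-8 + 3)*4 = 3 - 9/(-5)*4 = 3 - 9*(-⅕)*4 = 3 - (-9)*4/5 = 3 - 1*(-36/5) = 3 + 36/5 = 51/5)
-1873*v(-1) = -1873*51/5 = -95523/5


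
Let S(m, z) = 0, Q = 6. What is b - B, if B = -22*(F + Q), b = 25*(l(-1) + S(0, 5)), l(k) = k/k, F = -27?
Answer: -437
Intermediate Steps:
l(k) = 1
b = 25 (b = 25*(1 + 0) = 25*1 = 25)
B = 462 (B = -22*(-27 + 6) = -22*(-21) = 462)
b - B = 25 - 1*462 = 25 - 462 = -437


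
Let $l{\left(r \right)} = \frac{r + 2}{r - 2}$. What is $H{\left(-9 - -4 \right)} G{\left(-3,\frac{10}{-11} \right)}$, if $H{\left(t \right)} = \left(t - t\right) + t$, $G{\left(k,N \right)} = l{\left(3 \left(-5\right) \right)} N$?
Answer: $\frac{650}{187} \approx 3.4759$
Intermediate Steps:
$l{\left(r \right)} = \frac{2 + r}{-2 + r}$
$G{\left(k,N \right)} = \frac{13 N}{17}$ ($G{\left(k,N \right)} = \frac{2 + 3 \left(-5\right)}{-2 + 3 \left(-5\right)} N = \frac{2 - 15}{-2 - 15} N = \frac{1}{-17} \left(-13\right) N = \left(- \frac{1}{17}\right) \left(-13\right) N = \frac{13 N}{17}$)
$H{\left(t \right)} = t$ ($H{\left(t \right)} = 0 + t = t$)
$H{\left(-9 - -4 \right)} G{\left(-3,\frac{10}{-11} \right)} = \left(-9 - -4\right) \frac{13 \frac{10}{-11}}{17} = \left(-9 + 4\right) \frac{13 \cdot 10 \left(- \frac{1}{11}\right)}{17} = - 5 \cdot \frac{13}{17} \left(- \frac{10}{11}\right) = \left(-5\right) \left(- \frac{130}{187}\right) = \frac{650}{187}$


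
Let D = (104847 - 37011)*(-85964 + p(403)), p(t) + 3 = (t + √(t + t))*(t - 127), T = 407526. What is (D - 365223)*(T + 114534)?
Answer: 894414060304380 + 9774391556160*√806 ≈ 1.1719e+15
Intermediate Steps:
p(t) = -3 + (-127 + t)*(t + √2*√t) (p(t) = -3 + (t + √(t + t))*(t - 127) = -3 + (t + √(2*t))*(-127 + t) = -3 + (t + √2*√t)*(-127 + t) = -3 + (-127 + t)*(t + √2*√t))
D = 1713605196 + 18722736*√806 (D = (104847 - 37011)*(-85964 + (-3 + 403² - 127*403 + √2*403^(3/2) - 127*√2*√403)) = 67836*(-85964 + (-3 + 162409 - 51181 + √2*(403*√403) - 127*√806)) = 67836*(-85964 + (-3 + 162409 - 51181 + 403*√806 - 127*√806)) = 67836*(-85964 + (111225 + 276*√806)) = 67836*(25261 + 276*√806) = 1713605196 + 18722736*√806 ≈ 2.2451e+9)
(D - 365223)*(T + 114534) = ((1713605196 + 18722736*√806) - 365223)*(407526 + 114534) = (1713239973 + 18722736*√806)*522060 = 894414060304380 + 9774391556160*√806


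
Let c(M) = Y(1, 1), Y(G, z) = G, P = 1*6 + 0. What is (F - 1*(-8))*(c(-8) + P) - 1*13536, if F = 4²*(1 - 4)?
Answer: -13816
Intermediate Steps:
P = 6 (P = 6 + 0 = 6)
c(M) = 1
F = -48 (F = 16*(-3) = -48)
(F - 1*(-8))*(c(-8) + P) - 1*13536 = (-48 - 1*(-8))*(1 + 6) - 1*13536 = (-48 + 8)*7 - 13536 = -40*7 - 13536 = -280 - 13536 = -13816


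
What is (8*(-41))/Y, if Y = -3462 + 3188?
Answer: 164/137 ≈ 1.1971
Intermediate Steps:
Y = -274
(8*(-41))/Y = (8*(-41))/(-274) = -328*(-1/274) = 164/137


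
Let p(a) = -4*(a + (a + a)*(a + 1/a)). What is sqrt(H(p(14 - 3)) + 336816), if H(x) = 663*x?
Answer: 6*I*sqrt(9429) ≈ 582.62*I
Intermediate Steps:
p(a) = -4*a - 8*a*(a + 1/a) (p(a) = -4*(a + (2*a)*(a + 1/a)) = -4*(a + 2*a*(a + 1/a)) = -4*a - 8*a*(a + 1/a))
sqrt(H(p(14 - 3)) + 336816) = sqrt(663*(-8 - 8*(14 - 3)**2 - 4*(14 - 3)) + 336816) = sqrt(663*(-8 - 8*11**2 - 4*11) + 336816) = sqrt(663*(-8 - 8*121 - 44) + 336816) = sqrt(663*(-8 - 968 - 44) + 336816) = sqrt(663*(-1020) + 336816) = sqrt(-676260 + 336816) = sqrt(-339444) = 6*I*sqrt(9429)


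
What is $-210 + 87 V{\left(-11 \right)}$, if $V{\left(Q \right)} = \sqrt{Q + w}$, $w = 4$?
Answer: $-210 + 87 i \sqrt{7} \approx -210.0 + 230.18 i$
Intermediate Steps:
$V{\left(Q \right)} = \sqrt{4 + Q}$ ($V{\left(Q \right)} = \sqrt{Q + 4} = \sqrt{4 + Q}$)
$-210 + 87 V{\left(-11 \right)} = -210 + 87 \sqrt{4 - 11} = -210 + 87 \sqrt{-7} = -210 + 87 i \sqrt{7}$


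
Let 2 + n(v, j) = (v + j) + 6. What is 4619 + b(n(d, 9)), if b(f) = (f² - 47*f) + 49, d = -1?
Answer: 4248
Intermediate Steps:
n(v, j) = 4 + j + v (n(v, j) = -2 + ((v + j) + 6) = -2 + ((j + v) + 6) = -2 + (6 + j + v) = 4 + j + v)
b(f) = 49 + f² - 47*f
4619 + b(n(d, 9)) = 4619 + (49 + (4 + 9 - 1)² - 47*(4 + 9 - 1)) = 4619 + (49 + 12² - 47*12) = 4619 + (49 + 144 - 564) = 4619 - 371 = 4248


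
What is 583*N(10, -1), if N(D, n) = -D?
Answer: -5830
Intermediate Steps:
583*N(10, -1) = 583*(-1*10) = 583*(-10) = -5830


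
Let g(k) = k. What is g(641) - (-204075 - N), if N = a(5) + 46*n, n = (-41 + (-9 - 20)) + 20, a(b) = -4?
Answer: 202412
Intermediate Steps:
n = -50 (n = (-41 - 29) + 20 = -70 + 20 = -50)
N = -2304 (N = -4 + 46*(-50) = -4 - 2300 = -2304)
g(641) - (-204075 - N) = 641 - (-204075 - 1*(-2304)) = 641 - (-204075 + 2304) = 641 - 1*(-201771) = 641 + 201771 = 202412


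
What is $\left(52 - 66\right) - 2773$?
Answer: $-2787$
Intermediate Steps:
$\left(52 - 66\right) - 2773 = -14 - 2773 = -2787$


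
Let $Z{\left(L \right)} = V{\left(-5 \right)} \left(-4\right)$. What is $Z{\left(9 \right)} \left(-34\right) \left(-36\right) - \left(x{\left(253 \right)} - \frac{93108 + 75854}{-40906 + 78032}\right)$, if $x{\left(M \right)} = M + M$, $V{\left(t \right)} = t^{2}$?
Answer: $- \frac{2281419597}{18563} \approx -1.229 \cdot 10^{5}$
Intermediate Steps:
$x{\left(M \right)} = 2 M$
$Z{\left(L \right)} = -100$ ($Z{\left(L \right)} = \left(-5\right)^{2} \left(-4\right) = 25 \left(-4\right) = -100$)
$Z{\left(9 \right)} \left(-34\right) \left(-36\right) - \left(x{\left(253 \right)} - \frac{93108 + 75854}{-40906 + 78032}\right) = \left(-100\right) \left(-34\right) \left(-36\right) - \left(2 \cdot 253 - \frac{93108 + 75854}{-40906 + 78032}\right) = 3400 \left(-36\right) - \left(506 - \frac{168962}{37126}\right) = -122400 - \left(506 - 168962 \cdot \frac{1}{37126}\right) = -122400 - \left(506 - \frac{84481}{18563}\right) = -122400 - \frac{9308397}{18563} = - \frac{2281419597}{18563}$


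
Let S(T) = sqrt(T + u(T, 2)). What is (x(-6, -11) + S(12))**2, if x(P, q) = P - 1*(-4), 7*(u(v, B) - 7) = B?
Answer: 163/7 - 12*sqrt(105)/7 ≈ 5.7195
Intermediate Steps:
u(v, B) = 7 + B/7
x(P, q) = 4 + P (x(P, q) = P + 4 = 4 + P)
S(T) = sqrt(51/7 + T) (S(T) = sqrt(T + (7 + (1/7)*2)) = sqrt(T + (7 + 2/7)) = sqrt(T + 51/7) = sqrt(51/7 + T))
(x(-6, -11) + S(12))**2 = ((4 - 6) + sqrt(357 + 49*12)/7)**2 = (-2 + sqrt(357 + 588)/7)**2 = (-2 + sqrt(945)/7)**2 = (-2 + (3*sqrt(105))/7)**2 = (-2 + 3*sqrt(105)/7)**2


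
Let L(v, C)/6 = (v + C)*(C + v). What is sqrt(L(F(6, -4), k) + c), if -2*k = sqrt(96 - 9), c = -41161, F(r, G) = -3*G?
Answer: sqrt(-160666 - 288*sqrt(87))/2 ≈ 202.08*I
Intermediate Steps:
k = -sqrt(87)/2 (k = -sqrt(96 - 9)/2 = -sqrt(87)/2 ≈ -4.6637)
L(v, C) = 6*(C + v)**2 (L(v, C) = 6*((v + C)*(C + v)) = 6*((C + v)*(C + v)) = 6*(C + v)**2)
sqrt(L(F(6, -4), k) + c) = sqrt(6*(-sqrt(87)/2 - 3*(-4))**2 - 41161) = sqrt(6*(-sqrt(87)/2 + 12)**2 - 41161) = sqrt(6*(12 - sqrt(87)/2)**2 - 41161) = sqrt(-41161 + 6*(12 - sqrt(87)/2)**2)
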